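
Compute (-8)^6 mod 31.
(-8) ≡ 23 (mod 31). 6 = 4 + 2 (binary 110). Repeated squaring mod 31: 23^1 ≡ 23; 23^2 ≡ 23² = 529 ≡ 2; 23^4 ≡ 2² = 4 ≡ 4. Multiply: (-8)^6 ≡ 23^4 × 23^2 ≡ 4 × 2 (mod 31): 4 × 2 = 8 ≡ 8. So (-8)^6 ≡ 8 (mod 31).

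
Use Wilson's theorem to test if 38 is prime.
(37)! mod 38 = 0. Since 0 ≢ -1 (mod 38), 38 is not prime.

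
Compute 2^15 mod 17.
Using repeated squaring. 15 = 8 + 4 + 2 + 1 (binary 1111). Repeated squaring mod 17: 2^1 ≡ 2; 2^2 ≡ 2² = 4 ≡ 4; 2^4 ≡ 4² = 16 ≡ 16; 2^8 ≡ 16² = 256 ≡ 1. Multiply: 2^15 = 2^8 × 2^4 × 2^2 × 2^1 ≡ 1 × 16 × 4 × 2 (mod 17): 1 × 16 = 16 ≡ 16; 16 × 4 = 64 ≡ 13; 13 × 2 = 26 ≡ 9. So 2^15 ≡ 9 (mod 17).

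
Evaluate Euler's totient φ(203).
168

Prime factorization: 203 = 7 × 29
Using the formula φ(n) = n × Π(1 - 1/p) for each prime factor p:
φ(203) = 203 × (1 - 1/7) × (1 - 1/29)
φ(203) = 168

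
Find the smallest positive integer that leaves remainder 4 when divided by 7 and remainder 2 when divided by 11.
M = 7 × 11 = 77. M₁ = 11, y₁ ≡ 2 (mod 7). M₂ = 7, y₂ ≡ 8 (mod 11). m = 4×11×2 + 2×7×8 ≡ 46 (mod 77). The smallest positive such number is 46.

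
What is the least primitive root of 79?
3

A primitive root g modulo p has order p-1 = 78
Prime divisors of 78: [2, 3, 13]
g is a primitive root iff g^(78/q) ≢ 1 (mod 79) for each prime divisor q
Testing small values:
  g = 2: 2^39 ≡ 1, 2^26 ≡ 23, 2^6 ≡ 64 (mod 79) → 2^39 ≡ 1, not primitive root
  g = 3: 3^39 ≡ 78, 3^26 ≡ 23, 3^6 ≡ 18 (mod 79) → none is 1, primitive root!
The smallest primitive root is 3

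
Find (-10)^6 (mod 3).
(-10) ≡ 2 (mod 3). 6 = 4 + 2 (binary 110). Repeated squaring mod 3: 2^1 ≡ 2; 2^2 ≡ 2² = 4 ≡ 1; 2^4 ≡ 1² = 1 ≡ 1. Multiply: (-10)^6 ≡ 2^4 × 2^2 ≡ 1 × 1 (mod 3): 1 × 1 = 1 ≡ 1. So (-10)^6 ≡ 1 (mod 3).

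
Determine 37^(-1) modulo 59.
37^(-1) ≡ 8 (mod 59). Verification: 37 × 8 = 296 ≡ 1 (mod 59)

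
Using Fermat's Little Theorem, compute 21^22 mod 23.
By Fermat's Little Theorem, 21^{22} ≡ 1 (mod 23) since 23 is prime and gcd(21, 23) = 1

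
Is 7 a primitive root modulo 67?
p - 1 = 66 has prime divisors 2, 3, 11. Check 7^(66/q) mod 67 for each: 7^(66/2) = 7^33 ≡ 66, 7^(66/3) = 7^22 ≡ 29, 7^(66/11) = 7^6 ≡ 64 (mod 67). None of these is 1, so 7 has order 66 = φ(67), so it is a primitive root mod 67.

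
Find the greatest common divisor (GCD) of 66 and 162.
6

Using the Euclidean algorithm:
66 = 0 × 162 + 66
162 = 2 × 66 + 30
66 = 2 × 30 + 6
30 = 5 × 6 + 0

GCD(66, 162) = 6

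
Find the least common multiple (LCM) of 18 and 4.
36

First find GCD(18, 4) using the Euclidean algorithm:
18 = 4 × 4 + 2
4 = 2 × 2 + 0
GCD(18, 4) = 2

LCM formula: LCM(a, b) = (a × b) / GCD(a, b)
LCM(18, 4) = (18 × 4) / 2
LCM(18, 4) = 72 / 2
LCM(18, 4) = 36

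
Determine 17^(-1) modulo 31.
17^(-1) ≡ 11 (mod 31). Verification: 17 × 11 = 187 ≡ 1 (mod 31)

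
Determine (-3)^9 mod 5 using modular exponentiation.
(-3) ≡ 2 (mod 5). 9 = 8 + 1 (binary 1001). Repeated squaring mod 5: 2^1 ≡ 2; 2^2 ≡ 2² = 4 ≡ 4; 2^4 ≡ 4² = 16 ≡ 1; 2^8 ≡ 1² = 1 ≡ 1. Multiply: (-3)^9 ≡ 2^8 × 2^1 ≡ 1 × 2 (mod 5): 1 × 2 = 2 ≡ 2. So (-3)^9 ≡ 2 (mod 5).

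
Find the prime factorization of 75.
3 × 5^2

Divide by primes starting from smallest:
75 ÷ 3 = 25
25 ÷ 5 = 5
5 ÷ 5 = 1

75 = 3 × 5^2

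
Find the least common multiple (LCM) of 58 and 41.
2378

First find GCD(58, 41) using the Euclidean algorithm:
58 = 1 × 41 + 17
41 = 2 × 17 + 7
17 = 2 × 7 + 3
7 = 2 × 3 + 1
3 = 3 × 1 + 0
GCD(58, 41) = 1

LCM formula: LCM(a, b) = (a × b) / GCD(a, b)
LCM(58, 41) = (58 × 41) / 1
LCM(58, 41) = 2378 / 1
LCM(58, 41) = 2378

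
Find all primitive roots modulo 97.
Primitive roots mod 97: {5, 7, 10, 13, 14, 15, 17, 21, 23, 26, 29, 37, 38, 39, 40, 41, 56, 57, 58, 59, 60, 68, 71, 74, 76, 80, 82, 83, 84, 87, 90, 92}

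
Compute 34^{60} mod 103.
72

Using successive squaring:
Binary expansion of 60: 111100
Powers of 34 mod 103 (each is the square of the previous):
  34^1 ≡ 34 (mod 103)
  34^2 ≡ 34² = 1156 ≡ 23 (mod 103)
  34^4 ≡ 23² = 529 ≡ 14 (mod 103)
  34^8 ≡ 14² = 196 ≡ 93 (mod 103)
  34^16 ≡ 93² = 8649 ≡ 100 (mod 103)
  34^32 ≡ 100² = 10000 ≡ 9 (mod 103)
60 = 32 + 16 + 8 + 4, so 34^60 = 34^32 × 34^16 × 34^8 × 34^4 ≡ 9 × 100 × 93 × 14 (mod 103)
Multiplying step by step:
  9 × 100 = 900 ≡ 76 (mod 103)
  76 × 93 = 7068 ≡ 64 (mod 103)
  64 × 14 = 896 ≡ 72 (mod 103)
Result: 34^60 ≡ 72 (mod 103)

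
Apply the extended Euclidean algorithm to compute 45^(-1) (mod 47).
Extended GCD: 45(23) + 47(-22) = 1. So 45^(-1) ≡ 23 ≡ 23 (mod 47). Verify: 45 × 23 = 1035 ≡ 1 (mod 47)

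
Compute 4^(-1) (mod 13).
10

Using Extended Euclidean Algorithm:
gcd(4, 13) = 1
Bezout coefficients: 4 × -3 + 13 × 1 = 1
So 4 × -3 ≡ 1 (mod 13)
The inverse is -3 mod 13 = 10
Verification: 4 × 10 = 40 = 3 × 13 + 1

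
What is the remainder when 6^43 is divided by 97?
Using repeated squaring. 43 = 32 + 8 + 2 + 1 (binary 101011). Repeated squaring mod 97: 6^1 ≡ 6; 6^2 ≡ 6² = 36 ≡ 36; 6^4 ≡ 36² = 1296 ≡ 35; 6^8 ≡ 35² = 1225 ≡ 61; 6^16 ≡ 61² = 3721 ≡ 35; 6^32 ≡ 35² = 1225 ≡ 61. Multiply: 6^43 = 6^32 × 6^8 × 6^2 × 6^1 ≡ 61 × 61 × 36 × 6 (mod 97): 61 × 61 = 3721 ≡ 35; 35 × 36 = 1260 ≡ 96; 96 × 6 = 576 ≡ 91. So 6^43 ≡ 91 (mod 97).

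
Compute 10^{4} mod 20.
0

Using successive squaring:
Binary expansion of 4: 100
Powers of 10 mod 20 (each is the square of the previous):
  10^1 ≡ 10 (mod 20)
  10^2 ≡ 10² = 100 ≡ 0 (mod 20)
  10^4 ≡ 0² = 0 ≡ 0 (mod 20)
4 is a power of 2, so 10^4 is the last square: ≡ 0 (mod 20)
Result: 10^4 ≡ 0 (mod 20)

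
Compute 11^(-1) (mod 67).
61

Using Extended Euclidean Algorithm:
gcd(11, 67) = 1
Bezout coefficients: 11 × -6 + 67 × 1 = 1
So 11 × -6 ≡ 1 (mod 67)
The inverse is -6 mod 67 = 61
Verification: 11 × 61 = 671 = 10 × 67 + 1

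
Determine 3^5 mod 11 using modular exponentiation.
5 = 4 + 1 (binary 101). Repeated squaring mod 11: 3^1 ≡ 3; 3^2 ≡ 3² = 9 ≡ 9; 3^4 ≡ 9² = 81 ≡ 4. Multiply: 3^5 = 3^4 × 3^1 ≡ 4 × 3 (mod 11): 4 × 3 = 12 ≡ 1. So 3^5 ≡ 1 (mod 11).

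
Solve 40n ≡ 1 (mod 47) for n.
20

Using Extended Euclidean Algorithm:
gcd(40, 47) = 1
Bezout coefficients: 40 × 20 + 47 × -17 = 1
So 40 × 20 ≡ 1 (mod 47)
The inverse is 20 mod 47 = 20
Verification: 40 × 20 = 800 = 17 × 47 + 1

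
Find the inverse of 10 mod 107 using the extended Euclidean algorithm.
Extended GCD: 10(-32) + 107(3) = 1. So 10^(-1) ≡ 75 ≡ 75 (mod 107). Verify: 10 × 75 = 750 ≡ 1 (mod 107)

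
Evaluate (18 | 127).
(18/127) = 18^{63} mod 127 = 1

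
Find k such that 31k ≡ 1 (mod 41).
31^(-1) ≡ 4 (mod 41). Verification: 31 × 4 = 124 ≡ 1 (mod 41)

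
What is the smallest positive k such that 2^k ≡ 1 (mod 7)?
Powers of 2 mod 7: 2^1≡2, 2^2≡4, 2^3≡1. Order = 3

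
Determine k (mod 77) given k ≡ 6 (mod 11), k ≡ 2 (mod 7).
72

Using the Chinese Remainder Theorem:
M = product of moduli = 77
For equation 1: M_1 = 7, 7 ≡ 7 (mod 11), inverse of 7 mod 11 is 8 (check: 7 × 8 = 56 ≡ 1 (mod 11))
For equation 2: M_2 = 11, 11 ≡ 4 (mod 7), inverse of 11 mod 7 is 2 (check: 4 × 2 = 8 ≡ 1 (mod 7))
Combine: k ≡ Σ r_i×M_i×(M_i⁻¹ mod m_i) = 6×7×8 + 2×11×2 = 336 + 44 = 380
380 mod 77 = 72
k ≡ 72 (mod 77)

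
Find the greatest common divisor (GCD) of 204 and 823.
1

Using the Euclidean algorithm:
204 = 0 × 823 + 204
823 = 4 × 204 + 7
204 = 29 × 7 + 1
7 = 7 × 1 + 0

GCD(204, 823) = 1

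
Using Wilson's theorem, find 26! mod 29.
(28)! = (26)! × (27) × (28) ≡ -1 (mod 29). So (26)! ≡ -1 × [(28)(27)]^(-1) ≡ 14 (mod 29)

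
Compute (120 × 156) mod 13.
0

(120 × 156) = 18720
18720 mod 13 = 0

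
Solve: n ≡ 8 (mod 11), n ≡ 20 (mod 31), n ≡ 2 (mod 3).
M = 11 × 31 × 3 = 1023. M₁ = 93, y₁ ≡ 9 (mod 11). M₂ = 33, y₂ ≡ 16 (mod 31). M₃ = 341, y₃ ≡ 2 (mod 3). n = 8×93×9 + 20×33×16 + 2×341×2 ≡ 206 (mod 1023)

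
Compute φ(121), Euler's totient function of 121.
110

Prime factorization: 121 = 11^2
Using the formula φ(n) = n × Π(1 - 1/p) for each prime factor p:
φ(121) = 121 × (1 - 1/11)
φ(121) = 110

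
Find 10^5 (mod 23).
5 = 4 + 1 (binary 101). Repeated squaring mod 23: 10^1 ≡ 10; 10^2 ≡ 10² = 100 ≡ 8; 10^4 ≡ 8² = 64 ≡ 18. Multiply: 10^5 = 10^4 × 10^1 ≡ 18 × 10 (mod 23): 18 × 10 = 180 ≡ 19. So 10^5 ≡ 19 (mod 23).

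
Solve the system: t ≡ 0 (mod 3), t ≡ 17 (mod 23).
M = 3 × 23 = 69. M₁ = 23, y₁ ≡ 2 (mod 3). M₂ = 3, y₂ ≡ 8 (mod 23). t = 0×23×2 + 17×3×8 ≡ 63 (mod 69)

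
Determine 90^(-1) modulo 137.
90^(-1) ≡ 102 (mod 137). Verification: 90 × 102 = 9180 ≡ 1 (mod 137)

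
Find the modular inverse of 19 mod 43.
19^(-1) ≡ 34 (mod 43). Verification: 19 × 34 = 646 ≡ 1 (mod 43)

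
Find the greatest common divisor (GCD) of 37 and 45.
1

Using the Euclidean algorithm:
37 = 0 × 45 + 37
45 = 1 × 37 + 8
37 = 4 × 8 + 5
8 = 1 × 5 + 3
5 = 1 × 3 + 2
3 = 1 × 2 + 1
2 = 2 × 1 + 0

GCD(37, 45) = 1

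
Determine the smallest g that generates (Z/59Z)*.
2

A primitive root g modulo p has order p-1 = 58
Prime divisors of 58: [2, 29]
g is a primitive root iff g^(58/q) ≢ 1 (mod 59) for each prime divisor q
Testing small values:
  g = 2: 2^29 ≡ 58, 2^2 ≡ 4 (mod 59) → none is 1, primitive root!
The smallest primitive root is 2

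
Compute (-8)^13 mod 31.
Using repeated squaring. (-8) ≡ 23 (mod 31). 13 = 8 + 4 + 1 (binary 1101). Repeated squaring mod 31: 23^1 ≡ 23; 23^2 ≡ 23² = 529 ≡ 2; 23^4 ≡ 2² = 4 ≡ 4; 23^8 ≡ 4² = 16 ≡ 16. Multiply: (-8)^13 ≡ 23^8 × 23^4 × 23^1 ≡ 16 × 4 × 23 (mod 31): 16 × 4 = 64 ≡ 2; 2 × 23 = 46 ≡ 15. So (-8)^13 ≡ 15 (mod 31).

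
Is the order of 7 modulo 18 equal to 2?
No, the actual order is 3, not 2.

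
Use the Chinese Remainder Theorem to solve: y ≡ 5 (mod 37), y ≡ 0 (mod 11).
264

Using the Chinese Remainder Theorem:
M = product of moduli = 407
For equation 1: M_1 = 11, 11 ≡ 11 (mod 37), inverse of 11 mod 37 is 27 (check: 11 × 27 = 297 ≡ 1 (mod 37))
For equation 2: M_2 = 37, 37 ≡ 4 (mod 11), inverse of 37 mod 11 is 3 (check: 4 × 3 = 12 ≡ 1 (mod 11))
Combine: y ≡ Σ r_i×M_i×(M_i⁻¹ mod m_i) = 5×11×27 + 0×37×3 = 1485 + 0 = 1485
1485 mod 407 = 264
y ≡ 264 (mod 407)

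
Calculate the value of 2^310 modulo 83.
Using Fermat: 2^{82} ≡ 1 (mod 83). 310 ≡ 64 (mod 82). So 2^{310} ≡ 2^{64} ≡ 36 (mod 83)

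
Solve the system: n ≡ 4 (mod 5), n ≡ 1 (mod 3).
M = 5 × 3 = 15. M₁ = 3, y₁ ≡ 2 (mod 5). M₂ = 5, y₂ ≡ 2 (mod 3). n = 4×3×2 + 1×5×2 ≡ 4 (mod 15)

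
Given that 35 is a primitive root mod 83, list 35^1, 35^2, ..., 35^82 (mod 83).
g^1, g^2, ..., g^{82} mod 83: {35, 63, 47, 68, 56, 51, 42, 59, 73, 65, 34, 28, 67, 21, 71, 78, 74, 17, 14, 75, 52, 77, 39, 37, 50, 7, 79, 26, 80, 61, 60, 25, 45, 81, 13, 40, 72, 30, 54, 64, 82, 48, 20, 36, 15, 27, 32, 41, 24, 10, 18, 49, 55, 16, 62, 12, 5, 9, 66, 69, 8, 31, 6, 44, 46, 33, 76, 4, 57, 3, 22, 23, 58, 38, 2, 70, 43, 11, 53, 29, 19, 1}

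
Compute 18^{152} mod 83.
36

Using successive squaring:
Binary expansion of 152: 10011000
Powers of 18 mod 83 (each is the square of the previous):
  18^1 ≡ 18 (mod 83)
  18^2 ≡ 18² = 324 ≡ 75 (mod 83)
  18^4 ≡ 75² = 5625 ≡ 64 (mod 83)
  18^8 ≡ 64² = 4096 ≡ 29 (mod 83)
  18^16 ≡ 29² = 841 ≡ 11 (mod 83)
  18^32 ≡ 11² = 121 ≡ 38 (mod 83)
  18^64 ≡ 38² = 1444 ≡ 33 (mod 83)
  18^128 ≡ 33² = 1089 ≡ 10 (mod 83)
152 = 128 + 16 + 8, so 18^152 = 18^128 × 18^16 × 18^8 ≡ 10 × 11 × 29 (mod 83)
Multiplying step by step:
  10 × 11 = 110 ≡ 27 (mod 83)
  27 × 29 = 783 ≡ 36 (mod 83)
Result: 18^152 ≡ 36 (mod 83)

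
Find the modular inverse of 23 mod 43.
23^(-1) ≡ 15 (mod 43). Verification: 23 × 15 = 345 ≡ 1 (mod 43)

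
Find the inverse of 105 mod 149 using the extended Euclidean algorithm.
Extended GCD: 105(44) + 149(-31) = 1. So 105^(-1) ≡ 44 ≡ 44 (mod 149). Verify: 105 × 44 = 4620 ≡ 1 (mod 149)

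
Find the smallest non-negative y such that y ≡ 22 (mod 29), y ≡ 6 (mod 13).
370

Using the Chinese Remainder Theorem:
M = product of moduli = 377
For equation 1: M_1 = 13, 13 ≡ 13 (mod 29), inverse of 13 mod 29 is 9 (check: 13 × 9 = 117 ≡ 1 (mod 29))
For equation 2: M_2 = 29, 29 ≡ 3 (mod 13), inverse of 29 mod 13 is 9 (check: 3 × 9 = 27 ≡ 1 (mod 13))
Combine: y ≡ Σ r_i×M_i×(M_i⁻¹ mod m_i) = 22×13×9 + 6×29×9 = 2574 + 1566 = 4140
4140 mod 377 = 370
y ≡ 370 (mod 377)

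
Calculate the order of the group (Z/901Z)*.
832

Prime factorization: 901 = 17 × 53
Using the formula φ(n) = n × Π(1 - 1/p) for each prime factor p:
φ(901) = 901 × (1 - 1/17) × (1 - 1/53)
φ(901) = 832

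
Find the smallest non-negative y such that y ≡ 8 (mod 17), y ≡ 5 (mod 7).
110

Using the Chinese Remainder Theorem:
M = product of moduli = 119
For equation 1: M_1 = 7, 7 ≡ 7 (mod 17), inverse of 7 mod 17 is 5 (check: 7 × 5 = 35 ≡ 1 (mod 17))
For equation 2: M_2 = 17, 17 ≡ 3 (mod 7), inverse of 17 mod 7 is 5 (check: 3 × 5 = 15 ≡ 1 (mod 7))
Combine: y ≡ Σ r_i×M_i×(M_i⁻¹ mod m_i) = 8×7×5 + 5×17×5 = 280 + 425 = 705
705 mod 119 = 110
y ≡ 110 (mod 119)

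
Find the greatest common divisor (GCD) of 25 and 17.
1

Using the Euclidean algorithm:
25 = 1 × 17 + 8
17 = 2 × 8 + 1
8 = 8 × 1 + 0

GCD(25, 17) = 1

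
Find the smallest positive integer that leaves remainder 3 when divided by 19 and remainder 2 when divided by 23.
M = 19 × 23 = 437. M₁ = 23, y₁ ≡ 5 (mod 19). M₂ = 19, y₂ ≡ 17 (mod 23). r = 3×23×5 + 2×19×17 ≡ 117 (mod 437). The smallest positive such number is 117.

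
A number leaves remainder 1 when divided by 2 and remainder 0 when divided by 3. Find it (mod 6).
M = 2 × 3 = 6. M₁ = 3, y₁ ≡ 1 (mod 2). M₂ = 2, y₂ ≡ 2 (mod 3). m = 1×3×1 + 0×2×2 ≡ 3 (mod 6)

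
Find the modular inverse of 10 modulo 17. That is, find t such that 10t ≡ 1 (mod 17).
12

Using Extended Euclidean Algorithm:
gcd(10, 17) = 1
Bezout coefficients: 10 × -5 + 17 × 3 = 1
So 10 × -5 ≡ 1 (mod 17)
The inverse is -5 mod 17 = 12
Verification: 10 × 12 = 120 = 7 × 17 + 1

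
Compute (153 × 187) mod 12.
3

(153 × 187) = 28611
28611 mod 12 = 3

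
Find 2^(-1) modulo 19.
10

Using Extended Euclidean Algorithm:
gcd(2, 19) = 1
Bezout coefficients: 2 × -9 + 19 × 1 = 1
So 2 × -9 ≡ 1 (mod 19)
The inverse is -9 mod 19 = 10
Verification: 2 × 10 = 20 = 1 × 19 + 1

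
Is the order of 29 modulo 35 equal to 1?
No, the actual order is 2, not 1.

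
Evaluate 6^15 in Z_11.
Using Fermat: 6^{10} ≡ 1 (mod 11). 15 ≡ 5 (mod 10). So 6^{15} ≡ 6^{5} ≡ 10 (mod 11)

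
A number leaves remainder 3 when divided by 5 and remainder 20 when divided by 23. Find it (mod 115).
M = 5 × 23 = 115. M₁ = 23, y₁ ≡ 2 (mod 5). M₂ = 5, y₂ ≡ 14 (mod 23). t = 3×23×2 + 20×5×14 ≡ 43 (mod 115)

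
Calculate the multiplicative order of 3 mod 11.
Powers of 3 mod 11: 3^1≡3, 3^2≡9, 3^3≡5, 3^4≡4, 3^5≡1. Order = 5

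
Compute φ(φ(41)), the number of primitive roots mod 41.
Number of primitive roots mod 41 = φ(40) = 16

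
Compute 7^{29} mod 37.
12

Using successive squaring:
Binary expansion of 29: 11101
Powers of 7 mod 37 (each is the square of the previous):
  7^1 ≡ 7 (mod 37)
  7^2 ≡ 7² = 49 ≡ 12 (mod 37)
  7^4 ≡ 12² = 144 ≡ 33 (mod 37)
  7^8 ≡ 33² = 1089 ≡ 16 (mod 37)
  7^16 ≡ 16² = 256 ≡ 34 (mod 37)
29 = 16 + 8 + 4 + 1, so 7^29 = 7^16 × 7^8 × 7^4 × 7^1 ≡ 34 × 16 × 33 × 7 (mod 37)
Multiplying step by step:
  34 × 16 = 544 ≡ 26 (mod 37)
  26 × 33 = 858 ≡ 7 (mod 37)
  7 × 7 = 49 ≡ 12 (mod 37)
Result: 7^29 ≡ 12 (mod 37)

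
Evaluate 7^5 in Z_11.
5 = 4 + 1 (binary 101). Repeated squaring mod 11: 7^1 ≡ 7; 7^2 ≡ 7² = 49 ≡ 5; 7^4 ≡ 5² = 25 ≡ 3. Multiply: 7^5 = 7^4 × 7^1 ≡ 3 × 7 (mod 11): 3 × 7 = 21 ≡ 10. So 7^5 ≡ 10 (mod 11).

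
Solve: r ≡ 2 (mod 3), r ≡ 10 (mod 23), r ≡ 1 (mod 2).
M = 3 × 23 × 2 = 138. M₁ = 46, y₁ ≡ 1 (mod 3). M₂ = 6, y₂ ≡ 4 (mod 23). M₃ = 69, y₃ ≡ 1 (mod 2). r = 2×46×1 + 10×6×4 + 1×69×1 ≡ 125 (mod 138)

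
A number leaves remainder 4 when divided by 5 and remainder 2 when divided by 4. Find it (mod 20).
M = 5 × 4 = 20. M₁ = 4, y₁ ≡ 4 (mod 5). M₂ = 5, y₂ ≡ 1 (mod 4). r = 4×4×4 + 2×5×1 ≡ 14 (mod 20)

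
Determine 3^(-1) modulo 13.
3^(-1) ≡ 9 (mod 13). Verification: 3 × 9 = 27 ≡ 1 (mod 13)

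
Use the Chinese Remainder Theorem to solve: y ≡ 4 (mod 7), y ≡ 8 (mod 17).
25

Using the Chinese Remainder Theorem:
M = product of moduli = 119
For equation 1: M_1 = 17, 17 ≡ 3 (mod 7), inverse of 17 mod 7 is 5 (check: 3 × 5 = 15 ≡ 1 (mod 7))
For equation 2: M_2 = 7, 7 ≡ 7 (mod 17), inverse of 7 mod 17 is 5 (check: 7 × 5 = 35 ≡ 1 (mod 17))
Combine: y ≡ Σ r_i×M_i×(M_i⁻¹ mod m_i) = 4×17×5 + 8×7×5 = 340 + 280 = 620
620 mod 119 = 25
y ≡ 25 (mod 119)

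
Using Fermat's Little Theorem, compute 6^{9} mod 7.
6

By Fermat's Little Theorem, a^(p-1) ≡ 1 (mod p) for prime p and gcd(a, p) = 1
Here p = 7, so 6^6 ≡ 1 (mod 7)
We can reduce the exponent: 9 mod 6 = 3
So 6^9 ≡ 6^3 (mod 7)
Computing: 6^3 mod 7 = 6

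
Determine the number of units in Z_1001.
720

Prime factorization: 1001 = 7 × 11 × 13
Using the formula φ(n) = n × Π(1 - 1/p) for each prime factor p:
φ(1001) = 1001 × (1 - 1/7) × (1 - 1/11) × (1 - 1/13)
φ(1001) = 720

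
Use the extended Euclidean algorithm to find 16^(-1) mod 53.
Extended GCD: 16(10) + 53(-3) = 1. So 16^(-1) ≡ 10 ≡ 10 (mod 53). Verify: 16 × 10 = 160 ≡ 1 (mod 53)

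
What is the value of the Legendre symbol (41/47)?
(41/47) = 41^{23} mod 47 = -1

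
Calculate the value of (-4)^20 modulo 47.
Using repeated squaring. (-4) ≡ 43 (mod 47). 20 = 16 + 4 (binary 10100). Repeated squaring mod 47: 43^1 ≡ 43; 43^2 ≡ 43² = 1849 ≡ 16; 43^4 ≡ 16² = 256 ≡ 21; 43^8 ≡ 21² = 441 ≡ 18; 43^16 ≡ 18² = 324 ≡ 42. Multiply: (-4)^20 ≡ 43^16 × 43^4 ≡ 42 × 21 (mod 47): 42 × 21 = 882 ≡ 36. So (-4)^20 ≡ 36 (mod 47).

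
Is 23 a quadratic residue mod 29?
By Euler's criterion: 23^{14} ≡ 1 (mod 29). Since this equals 1, 23 is a QR.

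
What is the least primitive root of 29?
2

A primitive root g modulo p has order p-1 = 28
Prime divisors of 28: [2, 7]
g is a primitive root iff g^(28/q) ≢ 1 (mod 29) for each prime divisor q
Testing small values:
  g = 2: 2^14 ≡ 28, 2^4 ≡ 16 (mod 29) → none is 1, primitive root!
The smallest primitive root is 2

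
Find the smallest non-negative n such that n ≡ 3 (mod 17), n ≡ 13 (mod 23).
105

Using the Chinese Remainder Theorem:
M = product of moduli = 391
For equation 1: M_1 = 23, 23 ≡ 6 (mod 17), inverse of 23 mod 17 is 3 (check: 6 × 3 = 18 ≡ 1 (mod 17))
For equation 2: M_2 = 17, 17 ≡ 17 (mod 23), inverse of 17 mod 23 is 19 (check: 17 × 19 = 323 ≡ 1 (mod 23))
Combine: n ≡ Σ r_i×M_i×(M_i⁻¹ mod m_i) = 3×23×3 + 13×17×19 = 207 + 4199 = 4406
4406 mod 391 = 105
n ≡ 105 (mod 391)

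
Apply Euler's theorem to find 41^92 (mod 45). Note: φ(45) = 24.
By Euler: 41^{24} ≡ 1 (mod 45) since gcd(41, 45) = 1. 92 = 3×24 + 20. So 41^{92} ≡ 41^{20} ≡ 16 (mod 45)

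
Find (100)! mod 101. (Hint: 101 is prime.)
By Wilson's theorem, (100)! ≡ -1 ≡ 100 (mod 101)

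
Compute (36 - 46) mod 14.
4

(36 - 46) = -10
-10 mod 14 = 4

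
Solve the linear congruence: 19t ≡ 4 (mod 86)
50

Since gcd(19, 86) = 1 divides 4, a solution exists.
Multiply both sides by the inverse of 19 mod 86:
  19^(-1) mod 86 = 77
  x ≡ 77 × 4 ≡ 308 ≡ 50 (mod 86)
Verification: 19 × 50 = 950 = 11 × 86 + 4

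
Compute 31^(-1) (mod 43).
25

Using Extended Euclidean Algorithm:
gcd(31, 43) = 1
Bezout coefficients: 31 × -18 + 43 × 13 = 1
So 31 × -18 ≡ 1 (mod 43)
The inverse is -18 mod 43 = 25
Verification: 31 × 25 = 775 = 18 × 43 + 1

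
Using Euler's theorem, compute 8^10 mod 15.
By Euler: 8^{8} ≡ 1 (mod 15) since gcd(8, 15) = 1. 10 = 1×8 + 2. So 8^{10} ≡ 8^{2} ≡ 4 (mod 15)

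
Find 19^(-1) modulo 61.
45

Using Extended Euclidean Algorithm:
gcd(19, 61) = 1
Bezout coefficients: 19 × -16 + 61 × 5 = 1
So 19 × -16 ≡ 1 (mod 61)
The inverse is -16 mod 61 = 45
Verification: 19 × 45 = 855 = 14 × 61 + 1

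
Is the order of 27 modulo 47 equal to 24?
No, the actual order is 23, not 24.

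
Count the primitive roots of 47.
22

The number of primitive roots modulo p is φ(p-1) = φ(46)
φ(46) = 22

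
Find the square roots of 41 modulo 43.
The square roots of 41 mod 43 are 16 and 27. Verify: 16² = 256 ≡ 41 (mod 43)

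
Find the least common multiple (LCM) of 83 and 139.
11537

First find GCD(83, 139) using the Euclidean algorithm:
83 = 0 × 139 + 83
139 = 1 × 83 + 56
83 = 1 × 56 + 27
56 = 2 × 27 + 2
27 = 13 × 2 + 1
2 = 2 × 1 + 0
GCD(83, 139) = 1

LCM formula: LCM(a, b) = (a × b) / GCD(a, b)
LCM(83, 139) = (83 × 139) / 1
LCM(83, 139) = 11537 / 1
LCM(83, 139) = 11537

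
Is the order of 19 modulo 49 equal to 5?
No, the actual order is 6, not 5.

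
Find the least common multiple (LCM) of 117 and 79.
9243

First find GCD(117, 79) using the Euclidean algorithm:
117 = 1 × 79 + 38
79 = 2 × 38 + 3
38 = 12 × 3 + 2
3 = 1 × 2 + 1
2 = 2 × 1 + 0
GCD(117, 79) = 1

LCM formula: LCM(a, b) = (a × b) / GCD(a, b)
LCM(117, 79) = (117 × 79) / 1
LCM(117, 79) = 9243 / 1
LCM(117, 79) = 9243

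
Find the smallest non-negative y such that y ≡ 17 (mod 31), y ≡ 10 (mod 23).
79

Using the Chinese Remainder Theorem:
M = product of moduli = 713
For equation 1: M_1 = 23, 23 ≡ 23 (mod 31), inverse of 23 mod 31 is 27 (check: 23 × 27 = 621 ≡ 1 (mod 31))
For equation 2: M_2 = 31, 31 ≡ 8 (mod 23), inverse of 31 mod 23 is 3 (check: 8 × 3 = 24 ≡ 1 (mod 23))
Combine: y ≡ Σ r_i×M_i×(M_i⁻¹ mod m_i) = 17×23×27 + 10×31×3 = 10557 + 930 = 11487
11487 mod 713 = 79
y ≡ 79 (mod 713)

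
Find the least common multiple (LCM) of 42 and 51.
714

First find GCD(42, 51) using the Euclidean algorithm:
42 = 0 × 51 + 42
51 = 1 × 42 + 9
42 = 4 × 9 + 6
9 = 1 × 6 + 3
6 = 2 × 3 + 0
GCD(42, 51) = 3

LCM formula: LCM(a, b) = (a × b) / GCD(a, b)
LCM(42, 51) = (42 × 51) / 3
LCM(42, 51) = 2142 / 3
LCM(42, 51) = 714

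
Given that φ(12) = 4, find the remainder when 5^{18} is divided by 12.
By Euler: 5^{4} ≡ 1 (mod 12) since gcd(5, 12) = 1. 18 = 4×4 + 2. So 5^{18} ≡ 5^{2} ≡ 1 (mod 12)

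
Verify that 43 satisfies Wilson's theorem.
(42)! mod 43 = 42. Since this equals -1 (mod 43), Wilson confirms 43 is prime.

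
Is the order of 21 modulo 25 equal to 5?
Yes, ord_25(21) = 5.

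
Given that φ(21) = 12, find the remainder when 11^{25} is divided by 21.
By Euler: 11^{12} ≡ 1 (mod 21) since gcd(11, 21) = 1. 25 = 2×12 + 1. So 11^{25} ≡ 11^{1} ≡ 11 (mod 21)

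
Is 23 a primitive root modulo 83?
p - 1 = 82 has prime divisors 2, 41. Check 23^(82/q) mod 83 for each: 23^(82/2) = 23^41 ≡ 1, 23^(82/41) = 23^2 ≡ 31 (mod 83). Since 23^41 ≡ 1 (mod 83), the order of 23 divides 41 (in fact the order is 41) ≠ 82, so it is not a primitive root.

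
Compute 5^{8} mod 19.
4

Using successive squaring:
Binary expansion of 8: 1000
Powers of 5 mod 19 (each is the square of the previous):
  5^1 ≡ 5 (mod 19)
  5^2 ≡ 5² = 25 ≡ 6 (mod 19)
  5^4 ≡ 6² = 36 ≡ 17 (mod 19)
  5^8 ≡ 17² = 289 ≡ 4 (mod 19)
8 is a power of 2, so 5^8 is the last square: ≡ 4 (mod 19)
Result: 5^8 ≡ 4 (mod 19)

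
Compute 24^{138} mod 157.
58

Using successive squaring:
Binary expansion of 138: 10001010
Powers of 24 mod 157 (each is the square of the previous):
  24^1 ≡ 24 (mod 157)
  24^2 ≡ 24² = 576 ≡ 105 (mod 157)
  24^4 ≡ 105² = 11025 ≡ 35 (mod 157)
  24^8 ≡ 35² = 1225 ≡ 126 (mod 157)
  24^16 ≡ 126² = 15876 ≡ 19 (mod 157)
  24^32 ≡ 19² = 361 ≡ 47 (mod 157)
  24^64 ≡ 47² = 2209 ≡ 11 (mod 157)
  24^128 ≡ 11² = 121 ≡ 121 (mod 157)
138 = 128 + 8 + 2, so 24^138 = 24^128 × 24^8 × 24^2 ≡ 121 × 126 × 105 (mod 157)
Multiplying step by step:
  121 × 126 = 15246 ≡ 17 (mod 157)
  17 × 105 = 1785 ≡ 58 (mod 157)
Result: 24^138 ≡ 58 (mod 157)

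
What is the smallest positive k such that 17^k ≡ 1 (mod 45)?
Powers of 17 mod 45: 17^1≡17, 17^2≡19, 17^3≡8, 17^4≡1. Order = 4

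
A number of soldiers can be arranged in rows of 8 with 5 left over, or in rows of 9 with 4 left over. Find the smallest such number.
M = 8 × 9 = 72. M₁ = 9, y₁ ≡ 1 (mod 8). M₂ = 8, y₂ ≡ 8 (mod 9). n = 5×9×1 + 4×8×8 ≡ 13 (mod 72). The smallest positive such number is 13.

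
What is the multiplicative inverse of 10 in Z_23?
7

Using Extended Euclidean Algorithm:
gcd(10, 23) = 1
Bezout coefficients: 10 × 7 + 23 × -3 = 1
So 10 × 7 ≡ 1 (mod 23)
The inverse is 7 mod 23 = 7
Verification: 10 × 7 = 70 = 3 × 23 + 1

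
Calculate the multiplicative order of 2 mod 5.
Powers of 2 mod 5: 2^1≡2, 2^2≡4, 2^3≡3, 2^4≡1. Order = 4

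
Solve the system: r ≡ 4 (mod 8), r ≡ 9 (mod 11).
M = 8 × 11 = 88. M₁ = 11, y₁ ≡ 3 (mod 8). M₂ = 8, y₂ ≡ 7 (mod 11). r = 4×11×3 + 9×8×7 ≡ 20 (mod 88)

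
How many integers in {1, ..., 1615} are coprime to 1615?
1152

Prime factorization: 1615 = 5 × 17 × 19
Using the formula φ(n) = n × Π(1 - 1/p) for each prime factor p:
φ(1615) = 1615 × (1 - 1/5) × (1 - 1/17) × (1 - 1/19)
φ(1615) = 1152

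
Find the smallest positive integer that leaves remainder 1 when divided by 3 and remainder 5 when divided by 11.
M = 3 × 11 = 33. M₁ = 11, y₁ ≡ 2 (mod 3). M₂ = 3, y₂ ≡ 4 (mod 11). k = 1×11×2 + 5×3×4 ≡ 16 (mod 33). The smallest positive such number is 16.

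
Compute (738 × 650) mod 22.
12

(738 × 650) = 479700
479700 mod 22 = 12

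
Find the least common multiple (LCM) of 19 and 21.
399

First find GCD(19, 21) using the Euclidean algorithm:
19 = 0 × 21 + 19
21 = 1 × 19 + 2
19 = 9 × 2 + 1
2 = 2 × 1 + 0
GCD(19, 21) = 1

LCM formula: LCM(a, b) = (a × b) / GCD(a, b)
LCM(19, 21) = (19 × 21) / 1
LCM(19, 21) = 399 / 1
LCM(19, 21) = 399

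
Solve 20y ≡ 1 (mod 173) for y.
20^(-1) ≡ 26 (mod 173). Verification: 20 × 26 = 520 ≡ 1 (mod 173)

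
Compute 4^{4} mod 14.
4

Using successive squaring:
Binary expansion of 4: 100
Powers of 4 mod 14 (each is the square of the previous):
  4^1 ≡ 4 (mod 14)
  4^2 ≡ 4² = 16 ≡ 2 (mod 14)
  4^4 ≡ 2² = 4 ≡ 4 (mod 14)
4 is a power of 2, so 4^4 is the last square: ≡ 4 (mod 14)
Result: 4^4 ≡ 4 (mod 14)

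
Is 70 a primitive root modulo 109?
Yes

To verify, check if 70^(108/q) ≢ 1 (mod 109) for each prime divisor q of 108
Divisors of 108 = 108: [1, 2, 3, 4, 6, 9, 12, 18, 27, 36, 54, 108]
  70^(108/2) = 70^54 ≡ 108 (mod 109)
  70^(108/3) = 70^36 ≡ 45 (mod 109)
Conclusion: 70 is a primitive root modulo 109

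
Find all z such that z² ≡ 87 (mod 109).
The square roots of 87 mod 109 are 95 and 14. Verify: 95² = 9025 ≡ 87 (mod 109)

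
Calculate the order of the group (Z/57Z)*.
36

Prime factorization: 57 = 3 × 19
Using the formula φ(n) = n × Π(1 - 1/p) for each prime factor p:
φ(57) = 57 × (1 - 1/3) × (1 - 1/19)
φ(57) = 36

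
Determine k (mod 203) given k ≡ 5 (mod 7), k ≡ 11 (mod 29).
40

Using the Chinese Remainder Theorem:
M = product of moduli = 203
For equation 1: M_1 = 29, 29 ≡ 1 (mod 7), inverse of 29 mod 7 is 1 (check: 1 × 1 = 1 ≡ 1 (mod 7))
For equation 2: M_2 = 7, 7 ≡ 7 (mod 29), inverse of 7 mod 29 is 25 (check: 7 × 25 = 175 ≡ 1 (mod 29))
Combine: k ≡ Σ r_i×M_i×(M_i⁻¹ mod m_i) = 5×29×1 + 11×7×25 = 145 + 1925 = 2070
2070 mod 203 = 40
k ≡ 40 (mod 203)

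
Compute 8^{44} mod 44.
4

Using successive squaring:
Binary expansion of 44: 101100
Powers of 8 mod 44 (each is the square of the previous):
  8^1 ≡ 8 (mod 44)
  8^2 ≡ 8² = 64 ≡ 20 (mod 44)
  8^4 ≡ 20² = 400 ≡ 4 (mod 44)
  8^8 ≡ 4² = 16 ≡ 16 (mod 44)
  8^16 ≡ 16² = 256 ≡ 36 (mod 44)
  8^32 ≡ 36² = 1296 ≡ 20 (mod 44)
44 = 32 + 8 + 4, so 8^44 = 8^32 × 8^8 × 8^4 ≡ 20 × 16 × 4 (mod 44)
Multiplying step by step:
  20 × 16 = 320 ≡ 12 (mod 44)
  12 × 4 = 48 ≡ 4 (mod 44)
Result: 8^44 ≡ 4 (mod 44)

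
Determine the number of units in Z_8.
4

Prime factorization: 8 = 2^3
Using the formula φ(n) = n × Π(1 - 1/p) for each prime factor p:
φ(8) = 8 × (1 - 1/2)
φ(8) = 4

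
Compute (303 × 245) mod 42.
21

(303 × 245) = 74235
74235 mod 42 = 21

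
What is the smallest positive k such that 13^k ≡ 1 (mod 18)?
Powers of 13 mod 18: 13^1≡13, 13^2≡7, 13^3≡1. Order = 3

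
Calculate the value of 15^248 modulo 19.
Using Fermat: 15^{18} ≡ 1 (mod 19). 248 ≡ 14 (mod 18). So 15^{248} ≡ 15^{14} ≡ 17 (mod 19)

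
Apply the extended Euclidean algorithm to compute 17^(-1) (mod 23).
Extended GCD: 17(-4) + 23(3) = 1. So 17^(-1) ≡ 19 ≡ 19 (mod 23). Verify: 17 × 19 = 323 ≡ 1 (mod 23)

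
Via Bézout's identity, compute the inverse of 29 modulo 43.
Extended GCD: 29(3) + 43(-2) = 1. So 29^(-1) ≡ 3 ≡ 3 (mod 43). Verify: 29 × 3 = 87 ≡ 1 (mod 43)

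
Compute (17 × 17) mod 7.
2

(17 × 17) = 289
289 mod 7 = 2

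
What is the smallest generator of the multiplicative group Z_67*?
p - 1 = 66 has prime divisors 2, 3, 11. h is a primitive root mod 67 iff h^(66/q) ≢ 1 (mod 67) for each such q.
h = 2: 2^33 ≡ 66, 2^22 ≡ 37, 2^6 ≡ 64 (mod 67); none is 1, so 2 has order 66 and is a primitive root.
The smallest primitive root mod 67 is g = 2.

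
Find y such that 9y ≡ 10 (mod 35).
5

Since gcd(9, 35) = 1 divides 10, a solution exists.
Multiply both sides by the inverse of 9 mod 35:
  9^(-1) mod 35 = 4
  x ≡ 4 × 10 ≡ 40 ≡ 5 (mod 35)
Verification: 9 × 5 = 45 = 1 × 35 + 10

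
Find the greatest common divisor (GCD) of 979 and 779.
1

Using the Euclidean algorithm:
979 = 1 × 779 + 200
779 = 3 × 200 + 179
200 = 1 × 179 + 21
179 = 8 × 21 + 11
21 = 1 × 11 + 10
11 = 1 × 10 + 1
10 = 10 × 1 + 0

GCD(979, 779) = 1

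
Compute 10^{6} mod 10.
0

Using successive squaring:
Binary expansion of 6: 110
Powers of 10 mod 10 (each is the square of the previous):
  10^1 ≡ 0 (mod 10)
  10^2 ≡ 0² = 0 ≡ 0 (mod 10)
  10^4 ≡ 0² = 0 ≡ 0 (mod 10)
6 = 4 + 2, so 10^6 = 10^4 × 10^2 ≡ 0 × 0 (mod 10)
Multiplying step by step:
  0 × 0 = 0 ≡ 0 (mod 10)
Result: 10^6 ≡ 0 (mod 10)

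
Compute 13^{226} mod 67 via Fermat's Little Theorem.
16

By Fermat's Little Theorem, a^(p-1) ≡ 1 (mod p) for prime p and gcd(a, p) = 1
Here p = 67, so 13^66 ≡ 1 (mod 67)
We can reduce the exponent: 226 mod 66 = 28
So 13^226 ≡ 13^28 (mod 67)
Computing: 13^28 mod 67 = 16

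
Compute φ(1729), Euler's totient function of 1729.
1296

Prime factorization: 1729 = 7 × 13 × 19
Using the formula φ(n) = n × Π(1 - 1/p) for each prime factor p:
φ(1729) = 1729 × (1 - 1/7) × (1 - 1/13) × (1 - 1/19)
φ(1729) = 1296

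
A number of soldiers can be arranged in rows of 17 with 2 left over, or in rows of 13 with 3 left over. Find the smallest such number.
M = 17 × 13 = 221. M₁ = 13, y₁ ≡ 4 (mod 17). M₂ = 17, y₂ ≡ 10 (mod 13). n = 2×13×4 + 3×17×10 ≡ 172 (mod 221). The smallest positive such number is 172.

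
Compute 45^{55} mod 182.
59

Using successive squaring:
Binary expansion of 55: 110111
Powers of 45 mod 182 (each is the square of the previous):
  45^1 ≡ 45 (mod 182)
  45^2 ≡ 45² = 2025 ≡ 23 (mod 182)
  45^4 ≡ 23² = 529 ≡ 165 (mod 182)
  45^8 ≡ 165² = 27225 ≡ 107 (mod 182)
  45^16 ≡ 107² = 11449 ≡ 165 (mod 182)
  45^32 ≡ 165² = 27225 ≡ 107 (mod 182)
55 = 32 + 16 + 4 + 2 + 1, so 45^55 = 45^32 × 45^16 × 45^4 × 45^2 × 45^1 ≡ 107 × 165 × 165 × 23 × 45 (mod 182)
Multiplying step by step:
  107 × 165 = 17655 ≡ 1 (mod 182)
  1 × 165 = 165 ≡ 165 (mod 182)
  165 × 23 = 3795 ≡ 155 (mod 182)
  155 × 45 = 6975 ≡ 59 (mod 182)
Result: 45^55 ≡ 59 (mod 182)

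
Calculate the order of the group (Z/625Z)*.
500

Prime factorization: 625 = 5^4
Using the formula φ(n) = n × Π(1 - 1/p) for each prime factor p:
φ(625) = 625 × (1 - 1/5)
φ(625) = 500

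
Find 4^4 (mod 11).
4 = 4 (binary 100). Repeated squaring mod 11: 4^1 ≡ 4; 4^2 ≡ 4² = 16 ≡ 5; 4^4 ≡ 5² = 25 ≡ 3. So 4^4 ≡ 3 (mod 11).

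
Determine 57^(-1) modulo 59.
57^(-1) ≡ 29 (mod 59). Verification: 57 × 29 = 1653 ≡ 1 (mod 59)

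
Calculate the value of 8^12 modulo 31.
Using repeated squaring. 12 = 8 + 4 (binary 1100). Repeated squaring mod 31: 8^1 ≡ 8; 8^2 ≡ 8² = 64 ≡ 2; 8^4 ≡ 2² = 4 ≡ 4; 8^8 ≡ 4² = 16 ≡ 16. Multiply: 8^12 = 8^8 × 8^4 ≡ 16 × 4 (mod 31): 16 × 4 = 64 ≡ 2. So 8^12 ≡ 2 (mod 31).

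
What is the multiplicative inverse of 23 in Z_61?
23^(-1) ≡ 8 (mod 61). Verification: 23 × 8 = 184 ≡ 1 (mod 61)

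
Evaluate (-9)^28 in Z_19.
Using Fermat: (-9)^{18} ≡ 1 (mod 19). 28 ≡ 10 (mod 18). So (-9)^{28} ≡ (-9)^{10} ≡ 9 (mod 19)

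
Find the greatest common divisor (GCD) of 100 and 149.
1

Using the Euclidean algorithm:
100 = 0 × 149 + 100
149 = 1 × 100 + 49
100 = 2 × 49 + 2
49 = 24 × 2 + 1
2 = 2 × 1 + 0

GCD(100, 149) = 1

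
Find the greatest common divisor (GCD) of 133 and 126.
7

Using the Euclidean algorithm:
133 = 1 × 126 + 7
126 = 18 × 7 + 0

GCD(133, 126) = 7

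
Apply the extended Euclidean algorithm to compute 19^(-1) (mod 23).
Extended GCD: 19(-6) + 23(5) = 1. So 19^(-1) ≡ 17 ≡ 17 (mod 23). Verify: 19 × 17 = 323 ≡ 1 (mod 23)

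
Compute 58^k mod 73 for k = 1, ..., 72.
g^1, g^2, ..., g^{72} mod 73: {58, 6, 56, 36, 44, 70, 45, 55, 51, 38, 14, 9, 11, 54, 66, 32, 31, 46, 40, 57, 21, 50, 53, 8, 26, 48, 10, 69, 60, 49, 68, 2, 43, 12, 39, 72, 15, 67, 17, 37, 29, 3, 28, 18, 22, 35, 59, 64, 62, 19, 7, 41, 42, 27, 33, 16, 52, 23, 20, 65, 47, 25, 63, 4, 13, 24, 5, 71, 30, 61, 34, 1}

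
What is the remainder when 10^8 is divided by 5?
10 ≡ 0 (mod 5). 8 = 8 (binary 1000). Repeated squaring mod 5: 0^1 ≡ 0; 0^2 ≡ 0² = 0 ≡ 0; 0^4 ≡ 0² = 0 ≡ 0; 0^8 ≡ 0² = 0 ≡ 0. So 10^8 ≡ 0 (mod 5).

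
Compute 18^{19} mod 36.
0

Using successive squaring:
Binary expansion of 19: 10011
Powers of 18 mod 36 (each is the square of the previous):
  18^1 ≡ 18 (mod 36)
  18^2 ≡ 18² = 324 ≡ 0 (mod 36)
  18^4 ≡ 0² = 0 ≡ 0 (mod 36)
  18^8 ≡ 0² = 0 ≡ 0 (mod 36)
  18^16 ≡ 0² = 0 ≡ 0 (mod 36)
19 = 16 + 2 + 1, so 18^19 = 18^16 × 18^2 × 18^1 ≡ 0 × 0 × 18 (mod 36)
Multiplying step by step:
  0 × 0 = 0 ≡ 0 (mod 36)
  0 × 18 = 0 ≡ 0 (mod 36)
Result: 18^19 ≡ 0 (mod 36)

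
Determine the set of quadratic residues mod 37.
QRs mod 37: {1, 3, 4, 7, 9, 10, 11, 12, 16, 21, 25, 26, 27, 28, 30, 33, 34, 36}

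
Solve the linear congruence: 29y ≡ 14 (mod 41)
33

Since gcd(29, 41) = 1 divides 14, a solution exists.
Multiply both sides by the inverse of 29 mod 41:
  29^(-1) mod 41 = 17
  x ≡ 17 × 14 ≡ 238 ≡ 33 (mod 41)
Verification: 29 × 33 = 957 = 23 × 41 + 14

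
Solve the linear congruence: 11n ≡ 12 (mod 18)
6

Since gcd(11, 18) = 1 divides 12, a solution exists.
Multiply both sides by the inverse of 11 mod 18:
  11^(-1) mod 18 = 5
  x ≡ 5 × 12 ≡ 60 ≡ 6 (mod 18)
Verification: 11 × 6 = 66 = 3 × 18 + 12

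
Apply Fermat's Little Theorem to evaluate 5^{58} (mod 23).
13

By Fermat's Little Theorem, a^(p-1) ≡ 1 (mod p) for prime p and gcd(a, p) = 1
Here p = 23, so 5^22 ≡ 1 (mod 23)
We can reduce the exponent: 58 mod 22 = 14
So 5^58 ≡ 5^14 (mod 23)
Computing: 5^14 mod 23 = 13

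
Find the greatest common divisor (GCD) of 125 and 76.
1

Using the Euclidean algorithm:
125 = 1 × 76 + 49
76 = 1 × 49 + 27
49 = 1 × 27 + 22
27 = 1 × 22 + 5
22 = 4 × 5 + 2
5 = 2 × 2 + 1
2 = 2 × 1 + 0

GCD(125, 76) = 1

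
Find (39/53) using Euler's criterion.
(39/53) = 39^{26} mod 53 = -1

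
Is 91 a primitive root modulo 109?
Yes

To verify, check if 91^(108/q) ≢ 1 (mod 109) for each prime divisor q of 108
Divisors of 108 = 108: [1, 2, 3, 4, 6, 9, 12, 18, 27, 36, 54, 108]
  91^(108/2) = 91^54 ≡ 108 (mod 109)
  91^(108/3) = 91^36 ≡ 45 (mod 109)
Conclusion: 91 is a primitive root modulo 109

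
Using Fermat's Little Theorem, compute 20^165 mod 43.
By Fermat: 20^{42} ≡ 1 (mod 43). 165 = 3×42 + 39. So 20^{165} ≡ 20^{39} ≡ 22 (mod 43)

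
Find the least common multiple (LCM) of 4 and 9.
36

First find GCD(4, 9) using the Euclidean algorithm:
4 = 0 × 9 + 4
9 = 2 × 4 + 1
4 = 4 × 1 + 0
GCD(4, 9) = 1

LCM formula: LCM(a, b) = (a × b) / GCD(a, b)
LCM(4, 9) = (4 × 9) / 1
LCM(4, 9) = 36 / 1
LCM(4, 9) = 36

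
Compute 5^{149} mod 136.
133

Using successive squaring:
Binary expansion of 149: 10010101
Powers of 5 mod 136 (each is the square of the previous):
  5^1 ≡ 5 (mod 136)
  5^2 ≡ 5² = 25 ≡ 25 (mod 136)
  5^4 ≡ 25² = 625 ≡ 81 (mod 136)
  5^8 ≡ 81² = 6561 ≡ 33 (mod 136)
  5^16 ≡ 33² = 1089 ≡ 1 (mod 136)
  5^32 ≡ 1² = 1 ≡ 1 (mod 136)
  5^64 ≡ 1² = 1 ≡ 1 (mod 136)
  5^128 ≡ 1² = 1 ≡ 1 (mod 136)
149 = 128 + 16 + 4 + 1, so 5^149 = 5^128 × 5^16 × 5^4 × 5^1 ≡ 1 × 1 × 81 × 5 (mod 136)
Multiplying step by step:
  1 × 1 = 1 ≡ 1 (mod 136)
  1 × 81 = 81 ≡ 81 (mod 136)
  81 × 5 = 405 ≡ 133 (mod 136)
Result: 5^149 ≡ 133 (mod 136)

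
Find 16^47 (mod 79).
Using repeated squaring. 47 = 32 + 8 + 4 + 2 + 1 (binary 101111). Repeated squaring mod 79: 16^1 ≡ 16; 16^2 ≡ 16² = 256 ≡ 19; 16^4 ≡ 19² = 361 ≡ 45; 16^8 ≡ 45² = 2025 ≡ 50; 16^16 ≡ 50² = 2500 ≡ 51; 16^32 ≡ 51² = 2601 ≡ 73. Multiply: 16^47 = 16^32 × 16^8 × 16^4 × 16^2 × 16^1 ≡ 73 × 50 × 45 × 19 × 16 (mod 79): 73 × 50 = 3650 ≡ 16; 16 × 45 = 720 ≡ 9; 9 × 19 = 171 ≡ 13; 13 × 16 = 208 ≡ 50. So 16^47 ≡ 50 (mod 79).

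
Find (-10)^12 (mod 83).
Using repeated squaring. (-10) ≡ 73 (mod 83). 12 = 8 + 4 (binary 1100). Repeated squaring mod 83: 73^1 ≡ 73; 73^2 ≡ 73² = 5329 ≡ 17; 73^4 ≡ 17² = 289 ≡ 40; 73^8 ≡ 40² = 1600 ≡ 23. Multiply: (-10)^12 ≡ 73^8 × 73^4 ≡ 23 × 40 (mod 83): 23 × 40 = 920 ≡ 7. So (-10)^12 ≡ 7 (mod 83).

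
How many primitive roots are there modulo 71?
24

The number of primitive roots modulo p is φ(p-1) = φ(70)
φ(70) = 24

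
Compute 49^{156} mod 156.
1

Using successive squaring:
Binary expansion of 156: 10011100
Powers of 49 mod 156 (each is the square of the previous):
  49^1 ≡ 49 (mod 156)
  49^2 ≡ 49² = 2401 ≡ 61 (mod 156)
  49^4 ≡ 61² = 3721 ≡ 133 (mod 156)
  49^8 ≡ 133² = 17689 ≡ 61 (mod 156)
  49^16 ≡ 61² = 3721 ≡ 133 (mod 156)
  49^32 ≡ 133² = 17689 ≡ 61 (mod 156)
  49^64 ≡ 61² = 3721 ≡ 133 (mod 156)
  49^128 ≡ 133² = 17689 ≡ 61 (mod 156)
156 = 128 + 16 + 8 + 4, so 49^156 = 49^128 × 49^16 × 49^8 × 49^4 ≡ 61 × 133 × 61 × 133 (mod 156)
Multiplying step by step:
  61 × 133 = 8113 ≡ 1 (mod 156)
  1 × 61 = 61 ≡ 61 (mod 156)
  61 × 133 = 8113 ≡ 1 (mod 156)
Result: 49^156 ≡ 1 (mod 156)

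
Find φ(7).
6

Prime factorization: 7 = 7
Using the formula φ(n) = n × Π(1 - 1/p) for each prime factor p:
φ(7) = 7 × (1 - 1/7)
φ(7) = 6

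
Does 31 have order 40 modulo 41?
p - 1 = 40 has prime divisors 2, 5. Check 31^(40/q) mod 41 for each: 31^(40/2) = 31^20 ≡ 1, 31^(40/5) = 31^8 ≡ 16 (mod 41). Since 31^20 ≡ 1 (mod 41), the order of 31 divides 20 (in fact the order is 10) ≠ 40, so it is not a primitive root.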